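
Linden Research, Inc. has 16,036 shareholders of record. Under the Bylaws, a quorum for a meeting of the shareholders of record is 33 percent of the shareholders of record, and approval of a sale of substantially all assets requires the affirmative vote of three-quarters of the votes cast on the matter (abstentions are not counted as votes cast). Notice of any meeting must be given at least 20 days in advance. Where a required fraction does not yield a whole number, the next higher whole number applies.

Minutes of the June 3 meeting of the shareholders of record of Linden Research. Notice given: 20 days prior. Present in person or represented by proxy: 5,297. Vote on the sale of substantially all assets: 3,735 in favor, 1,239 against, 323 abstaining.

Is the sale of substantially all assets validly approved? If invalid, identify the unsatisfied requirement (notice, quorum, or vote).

Valid — all requirements satisfied.

Notice: 20 days given; 20 required. Satisfied.
Quorum: 33% of 16,036 = 5,291.88, rounded up to 5,292; 5,297 present. Satisfied.
Vote: requires three-fourths of the votes cast (5,297 − 323 abstaining = 4,974); 3/4 of 4974 = 3730.50, rounded up to 3731, so 3,731 needed; 3,735 in favor. Satisfied.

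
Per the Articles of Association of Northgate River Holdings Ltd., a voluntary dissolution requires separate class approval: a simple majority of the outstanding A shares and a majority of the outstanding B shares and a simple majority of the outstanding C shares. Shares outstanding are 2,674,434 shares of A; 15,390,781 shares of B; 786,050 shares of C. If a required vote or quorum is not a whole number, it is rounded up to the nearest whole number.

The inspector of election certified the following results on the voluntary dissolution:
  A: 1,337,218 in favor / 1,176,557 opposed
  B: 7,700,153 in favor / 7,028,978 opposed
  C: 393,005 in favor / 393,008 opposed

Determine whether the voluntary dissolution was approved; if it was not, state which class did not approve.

A: a majority of 2674434 is 1337218; 1,337,218 required, 1,337,218 in favor — approved.
B: a majority of 15390781 is 7695391; 7,695,391 required, 7,700,153 in favor — approved.
C: a majority of 786050 is 393026; 393,026 required, 393,005 in favor — not approved.

Not approved — the C shares did not give the required vote.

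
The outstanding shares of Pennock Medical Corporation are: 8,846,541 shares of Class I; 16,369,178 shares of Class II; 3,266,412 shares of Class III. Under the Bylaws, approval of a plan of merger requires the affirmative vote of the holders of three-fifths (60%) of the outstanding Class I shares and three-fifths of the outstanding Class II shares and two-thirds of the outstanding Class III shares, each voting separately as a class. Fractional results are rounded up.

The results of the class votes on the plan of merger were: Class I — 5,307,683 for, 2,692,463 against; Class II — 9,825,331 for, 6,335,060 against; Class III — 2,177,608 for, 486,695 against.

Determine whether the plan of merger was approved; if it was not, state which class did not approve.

Class I: 3/5 of 8846541 = 5307924.60, rounded up to 5307925; 5,307,925 required, 5,307,683 in favor — not approved.
Class II: 3/5 of 16369178 = 9821506.80, rounded up to 9821507; 9,821,507 required, 9,825,331 in favor — approved.
Class III: 2/3 of 3266412 = 2177608; 2,177,608 required, 2,177,608 in favor — approved.

Not approved — the Class I shares did not give the required vote.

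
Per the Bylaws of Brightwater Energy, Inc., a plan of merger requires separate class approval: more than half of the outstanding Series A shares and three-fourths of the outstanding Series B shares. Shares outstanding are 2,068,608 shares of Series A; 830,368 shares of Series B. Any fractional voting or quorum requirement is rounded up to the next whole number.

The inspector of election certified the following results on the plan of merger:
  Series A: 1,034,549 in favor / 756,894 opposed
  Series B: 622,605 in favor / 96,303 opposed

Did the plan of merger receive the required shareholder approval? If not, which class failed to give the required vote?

Series A: a majority of 2068608 is 1034305; 1,034,305 required, 1,034,549 in favor — approved.
Series B: 3/4 of 830368 = 622776; 622,776 required, 622,605 in favor — not approved.

Not approved — the Series B shares did not give the required vote.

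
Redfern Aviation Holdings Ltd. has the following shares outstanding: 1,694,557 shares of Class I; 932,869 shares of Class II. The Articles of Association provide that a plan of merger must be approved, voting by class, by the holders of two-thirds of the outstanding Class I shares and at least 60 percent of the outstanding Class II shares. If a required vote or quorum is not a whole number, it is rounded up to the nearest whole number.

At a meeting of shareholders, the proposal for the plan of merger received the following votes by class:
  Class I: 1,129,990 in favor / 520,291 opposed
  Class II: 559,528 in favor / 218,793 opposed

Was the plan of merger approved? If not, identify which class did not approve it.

Not approved — the Class II shares did not give the required vote.

Class I: 2/3 of 1694557 = 1129704.67, rounded up to 1129705; 1,129,705 required, 1,129,990 in favor — approved.
Class II: 3/5 of 932869 = 559721.40, rounded up to 559722; 559,722 required, 559,528 in favor — not approved.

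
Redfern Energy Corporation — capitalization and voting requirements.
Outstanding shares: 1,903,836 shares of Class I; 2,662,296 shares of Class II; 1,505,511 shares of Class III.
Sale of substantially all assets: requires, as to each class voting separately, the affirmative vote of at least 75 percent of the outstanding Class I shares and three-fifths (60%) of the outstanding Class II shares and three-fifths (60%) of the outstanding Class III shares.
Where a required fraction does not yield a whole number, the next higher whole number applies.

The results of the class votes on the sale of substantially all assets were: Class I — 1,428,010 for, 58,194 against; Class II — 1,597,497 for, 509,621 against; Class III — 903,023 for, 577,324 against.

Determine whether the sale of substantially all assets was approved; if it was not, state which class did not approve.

Class I: 3/4 of 1903836 = 1427877; 1,427,877 required, 1,428,010 in favor — approved.
Class II: 3/5 of 2662296 = 1597377.60, rounded up to 1597378; 1,597,378 required, 1,597,497 in favor — approved.
Class III: 3/5 of 1505511 = 903306.60, rounded up to 903307; 903,307 required, 903,023 in favor — not approved.

Not approved — the Class III shares did not give the required vote.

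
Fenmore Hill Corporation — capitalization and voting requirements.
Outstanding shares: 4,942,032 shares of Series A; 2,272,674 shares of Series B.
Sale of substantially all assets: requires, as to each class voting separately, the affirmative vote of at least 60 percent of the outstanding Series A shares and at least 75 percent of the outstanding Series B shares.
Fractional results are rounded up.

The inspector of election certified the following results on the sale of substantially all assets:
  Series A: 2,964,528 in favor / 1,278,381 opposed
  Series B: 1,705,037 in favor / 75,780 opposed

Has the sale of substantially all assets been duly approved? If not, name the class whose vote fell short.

Series A: 3/5 of 4942032 = 2965219.20, rounded up to 2965220; 2,965,220 required, 2,964,528 in favor — not approved.
Series B: 3/4 of 2272674 = 1704505.50, rounded up to 1704506; 1,704,506 required, 1,705,037 in favor — approved.

Not approved — the Series A shares did not give the required vote.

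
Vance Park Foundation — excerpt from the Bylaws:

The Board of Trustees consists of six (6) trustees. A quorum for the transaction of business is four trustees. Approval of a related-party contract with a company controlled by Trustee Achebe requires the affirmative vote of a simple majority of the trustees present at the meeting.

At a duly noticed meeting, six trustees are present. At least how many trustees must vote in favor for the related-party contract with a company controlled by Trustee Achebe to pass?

The related-party contract with a company controlled by Trustee Achebe requires a majority of the trustees present (6).
A majority of 6 is 4.

4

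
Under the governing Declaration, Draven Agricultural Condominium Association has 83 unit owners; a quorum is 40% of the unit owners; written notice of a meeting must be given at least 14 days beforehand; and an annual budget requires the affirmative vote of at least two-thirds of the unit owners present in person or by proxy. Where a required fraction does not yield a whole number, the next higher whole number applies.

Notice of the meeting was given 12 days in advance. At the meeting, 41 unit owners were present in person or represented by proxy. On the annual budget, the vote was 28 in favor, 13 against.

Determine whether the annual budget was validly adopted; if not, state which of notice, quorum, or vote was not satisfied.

Invalid — notice requirement not satisfied.

Notice: 12 days given; 14 required. Not satisfied.
Quorum: 40% of 83 = 33.20, rounded up to 34; 41 present. Satisfied.
Vote: requires two-thirds of those present (41); 2/3 of 41 = 27.33, rounded up to 28, so 28 needed; 28 in favor. Satisfied.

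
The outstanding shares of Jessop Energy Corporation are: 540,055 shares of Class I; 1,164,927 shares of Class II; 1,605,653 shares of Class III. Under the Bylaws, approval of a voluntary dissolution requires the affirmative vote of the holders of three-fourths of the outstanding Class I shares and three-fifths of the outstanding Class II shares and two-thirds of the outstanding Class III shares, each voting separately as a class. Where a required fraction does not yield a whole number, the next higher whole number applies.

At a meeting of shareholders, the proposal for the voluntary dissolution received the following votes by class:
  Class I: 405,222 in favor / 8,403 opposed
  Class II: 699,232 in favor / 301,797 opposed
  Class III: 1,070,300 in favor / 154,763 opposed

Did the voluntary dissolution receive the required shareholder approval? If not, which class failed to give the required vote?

Not approved — the Class III shares did not give the required vote.

Class I: 3/4 of 540055 = 405041.25, rounded up to 405042; 405,042 required, 405,222 in favor — approved.
Class II: 3/5 of 1164927 = 698956.20, rounded up to 698957; 698,957 required, 699,232 in favor — approved.
Class III: 2/3 of 1605653 = 1070435.33, rounded up to 1070436; 1,070,436 required, 1,070,300 in favor — not approved.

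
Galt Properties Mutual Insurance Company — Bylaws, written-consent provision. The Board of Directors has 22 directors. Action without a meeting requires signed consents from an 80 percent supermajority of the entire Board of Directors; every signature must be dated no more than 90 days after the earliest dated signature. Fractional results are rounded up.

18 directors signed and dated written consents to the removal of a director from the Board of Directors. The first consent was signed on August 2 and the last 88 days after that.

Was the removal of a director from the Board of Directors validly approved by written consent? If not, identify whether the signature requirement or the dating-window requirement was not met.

Signatures required: an 80 percent supermajority of 22 — 4/5 of 22 = 17.60, rounded up to 18, so 18 needed; 18 signed. Sufficient.
Dating window: the latest signature is 88 days after the earliest; the limit is 90 days. Within the window.

Effective — both the signature and dating-window requirements are satisfied.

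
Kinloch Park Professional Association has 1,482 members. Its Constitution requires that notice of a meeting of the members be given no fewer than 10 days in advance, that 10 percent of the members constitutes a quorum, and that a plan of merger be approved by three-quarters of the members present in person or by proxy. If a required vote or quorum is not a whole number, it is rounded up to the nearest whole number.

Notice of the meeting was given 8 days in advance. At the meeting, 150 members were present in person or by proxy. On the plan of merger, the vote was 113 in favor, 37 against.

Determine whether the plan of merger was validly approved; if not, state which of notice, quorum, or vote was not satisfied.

Invalid — notice requirement not satisfied.

Notice: 8 days given; 10 required. Not satisfied.
Quorum: 10% of 1,482 = 148.20, rounded up to 149; 150 present. Satisfied.
Vote: requires three-fourths of those present (150); 3/4 of 150 = 112.50, rounded up to 113, so 113 needed; 113 in favor. Satisfied.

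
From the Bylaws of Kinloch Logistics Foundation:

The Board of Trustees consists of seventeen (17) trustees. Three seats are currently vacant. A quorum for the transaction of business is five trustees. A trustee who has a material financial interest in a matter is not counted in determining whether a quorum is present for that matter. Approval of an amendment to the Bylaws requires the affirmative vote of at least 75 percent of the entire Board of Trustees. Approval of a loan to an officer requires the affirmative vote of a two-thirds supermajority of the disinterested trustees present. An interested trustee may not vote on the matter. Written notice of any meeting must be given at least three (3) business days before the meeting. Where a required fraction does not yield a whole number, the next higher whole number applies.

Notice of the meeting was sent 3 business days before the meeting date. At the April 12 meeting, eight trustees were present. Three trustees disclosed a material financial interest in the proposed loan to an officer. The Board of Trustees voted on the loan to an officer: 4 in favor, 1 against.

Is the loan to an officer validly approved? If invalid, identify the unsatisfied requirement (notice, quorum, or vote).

Valid — all requirements satisfied.

Notice: 3 business days given; 3 required (3 ≥ 3). Satisfied.
Quorum: 8 present, but the 3 interested trustees do not count, leaving 5. Quorum is 5. Satisfied.
Vote: the loan to an officer requires two-thirds of the disinterested trustees present (8 − 3 = 5). 2/3 of 5 = 3.33, rounded up to 4, so 4 affirmative votes are needed; 4 voted in favor. Satisfied.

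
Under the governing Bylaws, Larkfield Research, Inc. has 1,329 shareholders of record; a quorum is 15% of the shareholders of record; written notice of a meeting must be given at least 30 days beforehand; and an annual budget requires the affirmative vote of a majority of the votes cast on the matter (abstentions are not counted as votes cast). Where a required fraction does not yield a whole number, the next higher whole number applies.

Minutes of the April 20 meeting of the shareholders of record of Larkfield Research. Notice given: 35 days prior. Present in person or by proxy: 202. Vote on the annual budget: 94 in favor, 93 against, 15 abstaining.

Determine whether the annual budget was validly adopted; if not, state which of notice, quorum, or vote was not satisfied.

Notice: 35 days given; 30 required. Satisfied.
Quorum: 15% of 1,329 = 199.35, rounded up to 200; 202 present. Satisfied.
Vote: requires a majority of the votes cast (202 − 15 abstaining = 187); a majority of 187 is 94, so 94 needed; 94 in favor. Satisfied.

Valid — all requirements satisfied.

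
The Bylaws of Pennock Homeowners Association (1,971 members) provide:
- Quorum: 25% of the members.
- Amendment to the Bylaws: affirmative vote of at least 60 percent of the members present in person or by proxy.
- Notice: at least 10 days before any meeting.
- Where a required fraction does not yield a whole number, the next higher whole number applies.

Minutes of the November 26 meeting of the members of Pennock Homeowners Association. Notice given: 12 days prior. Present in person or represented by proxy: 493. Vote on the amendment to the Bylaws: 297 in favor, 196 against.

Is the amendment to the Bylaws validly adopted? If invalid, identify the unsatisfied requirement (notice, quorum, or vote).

Notice: 12 days given; 10 required. Satisfied.
Quorum: 25% of 1,971 = 492.75, rounded up to 493; 493 present. Satisfied.
Vote: requires three-fifths of those present (493); 3/5 of 493 = 295.80, rounded up to 296, so 296 needed; 297 in favor. Satisfied.

Valid — all requirements satisfied.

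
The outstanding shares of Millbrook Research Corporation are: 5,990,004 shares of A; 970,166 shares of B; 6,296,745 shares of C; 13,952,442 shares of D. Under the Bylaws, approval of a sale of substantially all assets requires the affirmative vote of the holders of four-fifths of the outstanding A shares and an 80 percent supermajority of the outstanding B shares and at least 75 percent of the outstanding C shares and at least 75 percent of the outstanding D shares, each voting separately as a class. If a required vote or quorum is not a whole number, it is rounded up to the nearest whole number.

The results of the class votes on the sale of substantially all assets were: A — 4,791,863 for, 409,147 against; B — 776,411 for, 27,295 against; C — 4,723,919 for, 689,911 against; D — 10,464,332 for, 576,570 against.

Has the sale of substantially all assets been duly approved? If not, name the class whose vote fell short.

Not approved — the A shares did not give the required vote.

A: 4/5 of 5990004 = 4792003.20, rounded up to 4792004; 4,792,004 required, 4,791,863 in favor — not approved.
B: 4/5 of 970166 = 776132.80, rounded up to 776133; 776,133 required, 776,411 in favor — approved.
C: 3/4 of 6296745 = 4722558.75, rounded up to 4722559; 4,722,559 required, 4,723,919 in favor — approved.
D: 3/4 of 13952442 = 10464331.50, rounded up to 10464332; 10,464,332 required, 10,464,332 in favor — approved.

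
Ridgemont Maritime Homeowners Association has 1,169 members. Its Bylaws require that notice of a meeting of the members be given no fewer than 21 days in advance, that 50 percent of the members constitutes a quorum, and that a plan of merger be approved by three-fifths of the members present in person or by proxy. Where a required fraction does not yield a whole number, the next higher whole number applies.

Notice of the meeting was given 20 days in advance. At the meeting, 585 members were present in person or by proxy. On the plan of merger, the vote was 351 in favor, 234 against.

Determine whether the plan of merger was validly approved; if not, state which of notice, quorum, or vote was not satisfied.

Notice: 20 days given; 21 required. Not satisfied.
Quorum: 50% of 1,169 = 584.50, rounded up to 585; 585 present. Satisfied.
Vote: requires three-fifths of those present (585); 3/5 of 585 = 351, so 351 needed; 351 in favor. Satisfied.

Invalid — notice requirement not satisfied.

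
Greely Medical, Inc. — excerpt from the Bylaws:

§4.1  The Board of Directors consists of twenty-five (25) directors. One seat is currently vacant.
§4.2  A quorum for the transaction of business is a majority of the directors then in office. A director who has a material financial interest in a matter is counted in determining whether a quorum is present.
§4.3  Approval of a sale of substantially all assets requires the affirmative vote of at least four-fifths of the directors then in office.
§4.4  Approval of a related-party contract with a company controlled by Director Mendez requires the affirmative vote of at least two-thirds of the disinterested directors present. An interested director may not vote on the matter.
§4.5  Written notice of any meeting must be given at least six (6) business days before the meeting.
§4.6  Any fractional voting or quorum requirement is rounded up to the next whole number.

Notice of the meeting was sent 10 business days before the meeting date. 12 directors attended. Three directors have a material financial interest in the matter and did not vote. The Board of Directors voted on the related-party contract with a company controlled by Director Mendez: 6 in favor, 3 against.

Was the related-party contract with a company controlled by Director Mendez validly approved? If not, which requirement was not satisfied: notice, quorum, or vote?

Notice: 10 business days given; 6 required (10 ≥ 6). Satisfied.
Quorum: 12 present (interested directors count toward quorum); quorum is 13. Not satisfied.
Vote: the related-party contract with a company controlled by Director Mendez requires two-thirds of the disinterested directors present (12 − 3 = 9). 2/3 of 9 = 6, so 6 affirmative votes are needed; 6 voted in favor. Satisfied. (Moot — without a quorum no business can be validly transacted.)

Invalid — quorum requirement not satisfied.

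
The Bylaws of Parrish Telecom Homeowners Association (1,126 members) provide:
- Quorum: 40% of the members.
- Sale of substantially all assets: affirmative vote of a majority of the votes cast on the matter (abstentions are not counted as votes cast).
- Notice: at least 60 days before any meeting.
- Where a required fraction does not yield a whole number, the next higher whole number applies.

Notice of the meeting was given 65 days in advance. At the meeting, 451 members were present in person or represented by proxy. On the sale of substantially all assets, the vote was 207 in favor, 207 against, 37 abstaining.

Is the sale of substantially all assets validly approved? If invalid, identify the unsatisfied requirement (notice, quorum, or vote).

Notice: 65 days given; 60 required. Satisfied.
Quorum: 40% of 1,126 = 450.40, rounded up to 451; 451 present. Satisfied.
Vote: requires a majority of the votes cast (451 − 37 abstaining = 414); a majority of 414 is 208, so 208 needed; 207 in favor. Not satisfied.

Invalid — vote requirement not satisfied.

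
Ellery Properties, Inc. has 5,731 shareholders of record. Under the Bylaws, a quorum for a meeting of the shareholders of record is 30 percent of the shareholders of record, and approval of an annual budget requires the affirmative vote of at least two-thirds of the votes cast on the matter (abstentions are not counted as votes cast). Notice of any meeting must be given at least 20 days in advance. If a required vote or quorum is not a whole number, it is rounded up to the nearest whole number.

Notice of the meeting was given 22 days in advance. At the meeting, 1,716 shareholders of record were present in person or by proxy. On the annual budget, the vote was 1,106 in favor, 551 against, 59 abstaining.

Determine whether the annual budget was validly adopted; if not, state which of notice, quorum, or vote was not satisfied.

Invalid — quorum requirement not satisfied.

Notice: 22 days given; 20 required. Satisfied.
Quorum: 30% of 5,731 = 1,719.30, rounded up to 1,720; 1,716 present. Not satisfied.
Vote: requires two-thirds of the votes cast (1,716 − 59 abstaining = 1,657); 2/3 of 1657 = 1104.67, rounded up to 1105, so 1,105 needed; 1,106 in favor. Satisfied.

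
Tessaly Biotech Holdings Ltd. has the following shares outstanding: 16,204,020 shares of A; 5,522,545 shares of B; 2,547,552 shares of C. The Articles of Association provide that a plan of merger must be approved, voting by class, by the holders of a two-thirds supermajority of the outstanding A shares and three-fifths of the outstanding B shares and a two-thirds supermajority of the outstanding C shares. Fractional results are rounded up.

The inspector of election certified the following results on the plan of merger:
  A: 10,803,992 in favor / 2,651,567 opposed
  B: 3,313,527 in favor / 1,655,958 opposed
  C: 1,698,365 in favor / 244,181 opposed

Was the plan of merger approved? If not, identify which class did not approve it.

A: 2/3 of 16204020 = 10802680; 10,802,680 required, 10,803,992 in favor — approved.
B: 3/5 of 5522545 = 3313527; 3,313,527 required, 3,313,527 in favor — approved.
C: 2/3 of 2547552 = 1698368; 1,698,368 required, 1,698,365 in favor — not approved.

Not approved — the C shares did not give the required vote.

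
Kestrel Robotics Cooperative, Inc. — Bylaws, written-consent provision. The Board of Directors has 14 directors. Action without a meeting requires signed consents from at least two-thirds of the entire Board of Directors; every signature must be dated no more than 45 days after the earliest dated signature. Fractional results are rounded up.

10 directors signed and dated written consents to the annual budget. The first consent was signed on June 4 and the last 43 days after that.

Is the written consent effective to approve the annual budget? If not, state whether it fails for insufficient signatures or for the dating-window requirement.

Effective — both the signature and dating-window requirements are satisfied.

Signatures required: at least two-thirds of 14 — 2/3 of 14 = 9.33, rounded up to 10, so 10 needed; 10 signed. Sufficient.
Dating window: the latest signature is 43 days after the earliest; the limit is 45 days. Within the window.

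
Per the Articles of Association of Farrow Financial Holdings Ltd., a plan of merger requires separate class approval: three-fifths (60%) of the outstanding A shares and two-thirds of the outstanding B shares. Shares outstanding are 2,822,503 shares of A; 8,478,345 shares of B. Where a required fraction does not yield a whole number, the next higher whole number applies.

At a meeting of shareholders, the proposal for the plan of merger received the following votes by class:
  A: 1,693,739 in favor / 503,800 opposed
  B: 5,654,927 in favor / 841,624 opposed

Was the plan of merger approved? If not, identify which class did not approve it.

A: 3/5 of 2822503 = 1693501.80, rounded up to 1693502; 1,693,502 required, 1,693,739 in favor — approved.
B: 2/3 of 8478345 = 5652230; 5,652,230 required, 5,654,927 in favor — approved.

Approved — every class gave the required vote.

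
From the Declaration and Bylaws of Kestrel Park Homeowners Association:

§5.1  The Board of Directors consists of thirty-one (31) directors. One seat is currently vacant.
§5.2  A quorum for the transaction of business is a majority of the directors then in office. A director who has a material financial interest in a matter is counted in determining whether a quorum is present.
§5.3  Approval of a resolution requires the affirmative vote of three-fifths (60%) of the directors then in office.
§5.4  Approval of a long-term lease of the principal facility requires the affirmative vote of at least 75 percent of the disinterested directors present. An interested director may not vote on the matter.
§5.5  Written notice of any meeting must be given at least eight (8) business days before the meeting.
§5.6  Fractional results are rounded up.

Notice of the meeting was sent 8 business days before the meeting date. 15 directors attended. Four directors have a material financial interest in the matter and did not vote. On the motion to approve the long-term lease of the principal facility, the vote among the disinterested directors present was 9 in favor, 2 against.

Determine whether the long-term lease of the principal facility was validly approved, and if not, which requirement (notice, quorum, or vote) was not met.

Invalid — quorum requirement not satisfied.

Notice: 8 business days given; 8 required (8 ≥ 8). Satisfied.
Quorum: 15 present (interested directors count toward quorum); quorum is 16. Not satisfied.
Vote: the long-term lease of the principal facility requires three-fourths of the disinterested directors present (15 − 4 = 11). 3/4 of 11 = 8.25, rounded up to 9, so 9 affirmative votes are needed; 9 voted in favor. Satisfied. (Moot — without a quorum no business can be validly transacted.)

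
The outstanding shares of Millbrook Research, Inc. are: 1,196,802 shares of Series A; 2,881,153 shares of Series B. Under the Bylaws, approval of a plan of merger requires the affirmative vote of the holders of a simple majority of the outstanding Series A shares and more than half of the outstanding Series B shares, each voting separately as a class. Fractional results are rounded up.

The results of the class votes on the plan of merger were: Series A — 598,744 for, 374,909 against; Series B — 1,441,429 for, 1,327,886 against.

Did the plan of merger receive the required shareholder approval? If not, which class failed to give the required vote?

Approved — every class gave the required vote.

Series A: a majority of 1196802 is 598402; 598,402 required, 598,744 in favor — approved.
Series B: a majority of 2881153 is 1440577; 1,440,577 required, 1,441,429 in favor — approved.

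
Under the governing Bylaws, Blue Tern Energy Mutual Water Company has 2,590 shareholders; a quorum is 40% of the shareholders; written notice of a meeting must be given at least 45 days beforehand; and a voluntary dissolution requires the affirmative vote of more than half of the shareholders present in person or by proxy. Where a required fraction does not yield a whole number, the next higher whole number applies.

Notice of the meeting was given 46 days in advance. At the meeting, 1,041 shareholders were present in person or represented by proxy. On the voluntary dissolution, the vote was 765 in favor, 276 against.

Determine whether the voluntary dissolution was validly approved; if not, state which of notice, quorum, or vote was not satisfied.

Notice: 46 days given; 45 required. Satisfied.
Quorum: 40% of 2,590 = 1,036; 1,041 present. Satisfied.
Vote: requires a majority of those present (1,041); a majority of 1041 is 521, so 521 needed; 765 in favor. Satisfied.

Valid — all requirements satisfied.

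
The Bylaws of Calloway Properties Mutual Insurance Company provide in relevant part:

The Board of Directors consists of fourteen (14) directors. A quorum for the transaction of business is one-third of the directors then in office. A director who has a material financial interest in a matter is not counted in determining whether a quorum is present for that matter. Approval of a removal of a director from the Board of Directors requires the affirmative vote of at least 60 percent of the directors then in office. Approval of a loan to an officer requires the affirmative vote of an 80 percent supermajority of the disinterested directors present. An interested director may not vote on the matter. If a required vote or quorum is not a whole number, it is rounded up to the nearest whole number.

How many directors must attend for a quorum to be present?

5

1/3 of 14 = 4.67, rounded up to 5.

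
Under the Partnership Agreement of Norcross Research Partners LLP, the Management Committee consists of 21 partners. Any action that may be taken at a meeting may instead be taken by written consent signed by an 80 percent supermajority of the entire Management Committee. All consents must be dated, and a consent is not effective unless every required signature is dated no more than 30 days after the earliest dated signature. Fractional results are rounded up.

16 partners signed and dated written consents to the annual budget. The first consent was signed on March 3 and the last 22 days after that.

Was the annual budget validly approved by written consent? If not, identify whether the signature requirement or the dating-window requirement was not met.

Not effective — insufficient signatures.

Signatures required: an 80 percent supermajority of 21 — 4/5 of 21 = 16.80, rounded up to 17, so 17 needed; 16 signed. Insufficient.
Dating window: the latest signature is 22 days after the earliest; the limit is 30 days. Within the window.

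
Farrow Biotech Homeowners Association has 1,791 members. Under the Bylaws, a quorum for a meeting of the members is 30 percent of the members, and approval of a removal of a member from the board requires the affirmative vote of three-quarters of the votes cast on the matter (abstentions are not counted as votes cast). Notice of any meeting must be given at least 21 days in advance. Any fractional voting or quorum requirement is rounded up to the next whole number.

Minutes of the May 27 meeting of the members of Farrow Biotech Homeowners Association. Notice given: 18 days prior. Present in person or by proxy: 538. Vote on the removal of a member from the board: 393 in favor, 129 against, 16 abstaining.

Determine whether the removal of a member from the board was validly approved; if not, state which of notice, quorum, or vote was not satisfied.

Notice: 18 days given; 21 required. Not satisfied.
Quorum: 30% of 1,791 = 537.30, rounded up to 538; 538 present. Satisfied.
Vote: requires three-fourths of the votes cast (538 − 16 abstaining = 522); 3/4 of 522 = 391.50, rounded up to 392, so 392 needed; 393 in favor. Satisfied.

Invalid — notice requirement not satisfied.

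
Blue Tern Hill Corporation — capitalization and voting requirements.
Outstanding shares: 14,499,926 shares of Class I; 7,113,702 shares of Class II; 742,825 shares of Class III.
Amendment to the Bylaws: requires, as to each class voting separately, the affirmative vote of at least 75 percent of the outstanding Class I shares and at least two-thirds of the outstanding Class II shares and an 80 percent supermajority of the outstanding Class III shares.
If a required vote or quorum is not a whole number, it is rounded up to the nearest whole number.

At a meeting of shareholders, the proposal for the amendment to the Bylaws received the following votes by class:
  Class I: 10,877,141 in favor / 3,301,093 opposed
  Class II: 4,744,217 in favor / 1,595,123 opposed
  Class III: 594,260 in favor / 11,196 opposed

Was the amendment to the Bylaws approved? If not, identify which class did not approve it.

Class I: 3/4 of 14499926 = 10874944.50, rounded up to 10874945; 10,874,945 required, 10,877,141 in favor — approved.
Class II: 2/3 of 7113702 = 4742468; 4,742,468 required, 4,744,217 in favor — approved.
Class III: 4/5 of 742825 = 594260; 594,260 required, 594,260 in favor — approved.

Approved — every class gave the required vote.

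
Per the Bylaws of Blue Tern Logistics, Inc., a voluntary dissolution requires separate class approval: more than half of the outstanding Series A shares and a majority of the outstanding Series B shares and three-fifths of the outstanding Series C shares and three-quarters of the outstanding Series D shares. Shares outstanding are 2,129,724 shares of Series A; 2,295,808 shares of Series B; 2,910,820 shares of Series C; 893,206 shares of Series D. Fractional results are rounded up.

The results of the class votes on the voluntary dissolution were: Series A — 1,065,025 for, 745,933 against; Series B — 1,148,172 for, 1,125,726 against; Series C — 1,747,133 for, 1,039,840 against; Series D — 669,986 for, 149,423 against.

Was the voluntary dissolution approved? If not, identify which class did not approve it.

Series A: a majority of 2129724 is 1064863; 1,064,863 required, 1,065,025 in favor — approved.
Series B: a majority of 2295808 is 1147905; 1,147,905 required, 1,148,172 in favor — approved.
Series C: 3/5 of 2910820 = 1746492; 1,746,492 required, 1,747,133 in favor — approved.
Series D: 3/4 of 893206 = 669904.50, rounded up to 669905; 669,905 required, 669,986 in favor — approved.

Approved — every class gave the required vote.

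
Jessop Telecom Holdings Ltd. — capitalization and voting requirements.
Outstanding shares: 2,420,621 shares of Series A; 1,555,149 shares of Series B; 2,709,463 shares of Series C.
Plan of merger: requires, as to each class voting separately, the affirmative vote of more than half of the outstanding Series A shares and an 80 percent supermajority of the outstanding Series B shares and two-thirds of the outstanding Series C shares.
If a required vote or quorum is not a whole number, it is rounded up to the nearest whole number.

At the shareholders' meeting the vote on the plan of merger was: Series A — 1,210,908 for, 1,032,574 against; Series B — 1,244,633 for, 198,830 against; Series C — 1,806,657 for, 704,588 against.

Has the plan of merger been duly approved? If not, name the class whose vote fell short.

Approved — every class gave the required vote.

Series A: a majority of 2420621 is 1210311; 1,210,311 required, 1,210,908 in favor — approved.
Series B: 4/5 of 1555149 = 1244119.20, rounded up to 1244120; 1,244,120 required, 1,244,633 in favor — approved.
Series C: 2/3 of 2709463 = 1806308.67, rounded up to 1806309; 1,806,309 required, 1,806,657 in favor — approved.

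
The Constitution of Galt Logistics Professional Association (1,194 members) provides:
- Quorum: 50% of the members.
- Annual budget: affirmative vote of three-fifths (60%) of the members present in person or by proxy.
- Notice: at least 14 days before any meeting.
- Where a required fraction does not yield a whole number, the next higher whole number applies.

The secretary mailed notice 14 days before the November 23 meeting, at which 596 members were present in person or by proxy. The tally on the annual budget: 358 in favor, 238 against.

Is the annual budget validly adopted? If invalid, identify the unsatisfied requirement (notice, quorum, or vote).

Invalid — quorum requirement not satisfied.

Notice: 14 days given; 14 required. Satisfied.
Quorum: 50% of 1,194 = 597; 596 present. Not satisfied.
Vote: requires three-fifths of those present (596); 3/5 of 596 = 357.60, rounded up to 358, so 358 needed; 358 in favor. Satisfied.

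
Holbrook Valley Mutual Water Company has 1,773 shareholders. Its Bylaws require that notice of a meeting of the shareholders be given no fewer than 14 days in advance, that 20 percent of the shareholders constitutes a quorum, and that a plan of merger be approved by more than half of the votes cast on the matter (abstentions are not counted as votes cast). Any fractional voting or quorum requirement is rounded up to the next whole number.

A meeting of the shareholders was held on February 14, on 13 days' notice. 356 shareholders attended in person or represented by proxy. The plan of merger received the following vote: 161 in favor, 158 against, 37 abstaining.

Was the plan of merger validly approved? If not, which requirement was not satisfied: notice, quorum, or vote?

Notice: 13 days given; 14 required. Not satisfied.
Quorum: 20% of 1,773 = 354.60, rounded up to 355; 356 present. Satisfied.
Vote: requires a majority of the votes cast (356 − 37 abstaining = 319); a majority of 319 is 160, so 160 needed; 161 in favor. Satisfied.

Invalid — notice requirement not satisfied.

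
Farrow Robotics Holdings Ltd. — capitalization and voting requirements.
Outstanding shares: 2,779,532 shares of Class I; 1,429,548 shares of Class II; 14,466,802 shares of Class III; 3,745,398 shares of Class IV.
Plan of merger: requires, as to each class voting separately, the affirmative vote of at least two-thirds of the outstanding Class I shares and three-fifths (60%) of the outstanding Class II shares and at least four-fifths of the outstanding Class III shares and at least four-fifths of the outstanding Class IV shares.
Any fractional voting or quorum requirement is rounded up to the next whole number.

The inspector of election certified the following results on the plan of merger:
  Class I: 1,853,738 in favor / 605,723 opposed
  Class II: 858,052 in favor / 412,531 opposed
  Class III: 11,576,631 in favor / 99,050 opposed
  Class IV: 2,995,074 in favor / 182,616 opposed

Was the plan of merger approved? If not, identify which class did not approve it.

Class I: 2/3 of 2779532 = 1853021.33, rounded up to 1853022; 1,853,022 required, 1,853,738 in favor — approved.
Class II: 3/5 of 1429548 = 857728.80, rounded up to 857729; 857,729 required, 858,052 in favor — approved.
Class III: 4/5 of 14466802 = 11573441.60, rounded up to 11573442; 11,573,442 required, 11,576,631 in favor — approved.
Class IV: 4/5 of 3745398 = 2996318.40, rounded up to 2996319; 2,996,319 required, 2,995,074 in favor — not approved.

Not approved — the Class IV shares did not give the required vote.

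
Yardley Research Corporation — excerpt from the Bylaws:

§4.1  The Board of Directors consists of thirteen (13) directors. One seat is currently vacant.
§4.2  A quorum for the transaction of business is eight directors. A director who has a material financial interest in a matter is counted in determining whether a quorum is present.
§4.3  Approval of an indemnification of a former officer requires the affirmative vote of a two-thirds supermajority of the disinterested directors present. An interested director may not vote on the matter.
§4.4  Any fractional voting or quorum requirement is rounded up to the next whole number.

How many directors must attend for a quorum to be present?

8

The quorum is fixed at 8.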